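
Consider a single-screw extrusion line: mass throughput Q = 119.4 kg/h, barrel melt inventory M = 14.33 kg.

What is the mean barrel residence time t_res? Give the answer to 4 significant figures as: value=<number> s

value=432.1 s

Convert throughput: Q = 119.4 kg/h = 119.4/3600 = 0.0331667 kg/s
t_res = M / Q_s = 14.33 ÷ 0.0331667 = 432.06 s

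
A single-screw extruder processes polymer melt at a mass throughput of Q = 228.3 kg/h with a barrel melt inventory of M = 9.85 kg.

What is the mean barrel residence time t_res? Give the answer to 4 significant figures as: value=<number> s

Q_s = Q / 3600 = 228.3 / 3600 = 0.0634167 kg/s
t_res = M / Q_s = 9.85 ÷ 0.0634167 = 155.322 s

value=155.3 s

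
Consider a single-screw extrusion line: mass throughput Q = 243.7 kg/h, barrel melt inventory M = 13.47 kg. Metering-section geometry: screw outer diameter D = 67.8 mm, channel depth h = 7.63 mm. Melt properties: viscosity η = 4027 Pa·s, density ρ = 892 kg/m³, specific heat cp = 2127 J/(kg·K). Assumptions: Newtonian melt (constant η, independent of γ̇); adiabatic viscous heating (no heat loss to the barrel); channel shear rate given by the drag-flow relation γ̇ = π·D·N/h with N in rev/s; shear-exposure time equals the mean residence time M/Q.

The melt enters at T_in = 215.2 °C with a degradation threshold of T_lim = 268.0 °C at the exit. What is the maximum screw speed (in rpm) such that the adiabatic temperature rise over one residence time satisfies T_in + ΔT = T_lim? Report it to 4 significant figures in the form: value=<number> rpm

Convert throughput: Q = 243.7 kg/h = 243.7/3600 = 0.0676944 kg/s
t_res = M / Q_s = 13.47 ÷ 0.0676944 = 198.982 s
D = 67.8 mm = 0.0678 m;  h = 7.63 mm = 0.00763 m
Allowable rise: ΔT_a = T_lim − T_in = 268.0 − 215.2 = 52.8 K
γ̇_max² = ΔT_a·ρ·cp / (η·t_res) = [52.8 × 892 × 2127] / [4027 × 198.982] = 125.017 s⁻²
γ̇_max = √125.017 = 11.1811 s⁻¹
N_max = γ̇_max h / (πD) = 11.1811·0.00763/(π·0.0678) = 0.400525 rev/s → ×60 = 24.0315 rpm

value=24.03 rpm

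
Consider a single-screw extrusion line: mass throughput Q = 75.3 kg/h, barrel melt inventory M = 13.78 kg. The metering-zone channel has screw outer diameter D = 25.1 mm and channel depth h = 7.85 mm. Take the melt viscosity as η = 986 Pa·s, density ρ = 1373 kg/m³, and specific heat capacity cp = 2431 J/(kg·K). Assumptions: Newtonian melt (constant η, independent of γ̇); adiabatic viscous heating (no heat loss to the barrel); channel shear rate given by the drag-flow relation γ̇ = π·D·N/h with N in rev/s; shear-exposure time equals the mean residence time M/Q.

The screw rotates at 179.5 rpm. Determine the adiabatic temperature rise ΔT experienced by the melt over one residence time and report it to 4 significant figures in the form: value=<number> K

Throughput in SI: Q_s = 75.3 kg/h ÷ 3600 s/h = 0.0209167 kg/s
t_res = M / Q_s = 13.78 / 0.0209167 = 658.805 s
D = 25.1 mm = 0.0251 m;  h = 7.85 mm = 0.00785 m;  N = 179.5 rpm / 60 = 2.99167 rev/s
γ̇ = π·D·N / h = π · 0.0251 · 2.99167 / 0.00785 = 30.0516 s⁻¹
Adiabatic rise: ΔT = η γ̇² t_res / (ρ cp) = 986·(30.0516)²·658.805 / (1373·2431) = 175.757 K

value=175.8 K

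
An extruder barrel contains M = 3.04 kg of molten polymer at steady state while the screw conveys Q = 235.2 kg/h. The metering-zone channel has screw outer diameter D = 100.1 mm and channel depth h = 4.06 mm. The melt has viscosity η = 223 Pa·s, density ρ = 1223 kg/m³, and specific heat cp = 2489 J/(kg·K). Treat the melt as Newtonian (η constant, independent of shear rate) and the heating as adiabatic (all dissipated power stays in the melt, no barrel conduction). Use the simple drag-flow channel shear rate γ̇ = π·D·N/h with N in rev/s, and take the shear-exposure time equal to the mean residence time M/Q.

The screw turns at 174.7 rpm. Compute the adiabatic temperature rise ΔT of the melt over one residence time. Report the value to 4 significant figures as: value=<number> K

Convert throughput: Q = 235.2 kg/h = 235.2/3600 = 0.0653333 kg/s
t_res = M / Q_s = 3.04 ÷ 0.0653333 = 46.5306 s
D = 100.1 mm = 0.1001 m;  h = 4.06 mm = 0.00406 m;  N = 174.7 rpm / 60 = 2.91167 rev/s
Shear rate: γ̇ = πDN/h = π·0.1001·2.91167/0.00406 = 225.528 s⁻¹
ΔT = η·γ̇²·t_res / (ρ·cp) = 223 · (225.528)² · 46.5306 / (1223 · 2489) = 173.377 K

value=173.4 K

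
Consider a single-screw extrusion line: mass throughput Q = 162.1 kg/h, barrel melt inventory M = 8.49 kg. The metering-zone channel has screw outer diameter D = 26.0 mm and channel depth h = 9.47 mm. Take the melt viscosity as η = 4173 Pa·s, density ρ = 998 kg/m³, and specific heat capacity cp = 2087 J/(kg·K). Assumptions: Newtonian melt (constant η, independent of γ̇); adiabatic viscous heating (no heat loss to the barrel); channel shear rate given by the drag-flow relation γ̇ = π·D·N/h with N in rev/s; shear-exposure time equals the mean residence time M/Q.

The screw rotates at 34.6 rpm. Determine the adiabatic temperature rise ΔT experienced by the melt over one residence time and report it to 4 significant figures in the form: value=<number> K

Throughput in SI: Q_s = 162.1 kg/h ÷ 3600 s/h = 0.0450278 kg/s
t_res = M / Q_s = 8.49 ÷ 0.0450278 = 188.55 s
D = 26.0 mm = 0.026 m;  h = 9.47 mm = 0.00947 m;  N = 34.6 rpm / 60 = 0.576667 rev/s
γ̇ = π D N / h = (π)(0.026)(0.576667) / 0.00947 = 4.97391 s⁻¹
ΔT = η·γ̇²·t_res/(ρ·cp) = [4173 × 4.97391² × 188.55] / [998 × 2087] = 9.34585 K

value=9.346 K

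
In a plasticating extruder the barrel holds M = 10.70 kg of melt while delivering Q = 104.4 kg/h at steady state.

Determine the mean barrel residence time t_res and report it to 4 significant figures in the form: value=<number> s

value=369.0 s

Q_s = Q / 3600 = 104.4 / 3600 = 0.029 kg/s
Mean residence time: t_res = M/Q_s = 10.70 kg / 0.029 kg/s = 368.966 s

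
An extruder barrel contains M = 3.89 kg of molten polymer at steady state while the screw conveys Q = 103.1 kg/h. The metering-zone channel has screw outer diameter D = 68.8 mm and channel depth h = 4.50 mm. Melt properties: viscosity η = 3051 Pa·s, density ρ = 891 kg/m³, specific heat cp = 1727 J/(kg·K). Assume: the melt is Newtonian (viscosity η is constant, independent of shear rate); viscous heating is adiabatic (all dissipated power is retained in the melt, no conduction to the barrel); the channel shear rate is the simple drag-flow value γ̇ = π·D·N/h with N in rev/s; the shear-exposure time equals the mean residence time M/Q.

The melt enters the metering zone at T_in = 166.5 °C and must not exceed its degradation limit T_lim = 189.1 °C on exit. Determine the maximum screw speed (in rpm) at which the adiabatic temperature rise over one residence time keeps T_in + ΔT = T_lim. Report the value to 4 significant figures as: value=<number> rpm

value=11.44 rpm

Throughput in SI: Q_s = 103.1 kg/h ÷ 3600 s/h = 0.0286389 kg/s
Mean residence time: t_res = M/Q_s = 3.89 kg / 0.0286389 kg/s = 135.829 s
Convert to metres: D = 0.0688 m, h = 0.0045 m
Allowable rise: ΔT_a = T_lim − T_in = 189.1 − 166.5 = 22.6 K
γ̇_max² = ΔT_a·ρ·cp / (η·t_res) = [22.6 × 891 × 1727] / [3051 × 135.829] = 83.9156 s⁻²
γ̇_max = √83.9156 = 9.16055 s⁻¹
Solve γ̇ = πDN/h for N: N_max = γ̇_max·h/(π·D) = 9.16055 × 0.0045 / (π × 0.0688) = 0.19072 rev/s = 11.4432 rpm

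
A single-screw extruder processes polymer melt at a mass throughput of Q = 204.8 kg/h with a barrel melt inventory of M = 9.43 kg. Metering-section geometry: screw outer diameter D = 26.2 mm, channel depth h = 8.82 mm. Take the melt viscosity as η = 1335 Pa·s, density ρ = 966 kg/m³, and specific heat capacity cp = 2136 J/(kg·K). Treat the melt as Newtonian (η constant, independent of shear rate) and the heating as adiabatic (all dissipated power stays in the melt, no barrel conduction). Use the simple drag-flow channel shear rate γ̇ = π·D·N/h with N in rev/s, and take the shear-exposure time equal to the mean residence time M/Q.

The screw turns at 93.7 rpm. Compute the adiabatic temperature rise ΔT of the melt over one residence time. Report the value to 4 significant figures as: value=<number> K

Q_s = Q / 3600 = 204.8 / 3600 = 0.0568889 kg/s
Mean residence time: t_res = M/Q_s = 9.43 kg / 0.0568889 kg/s = 165.762 s
Geometry in metres: D = 26.2 mm → 0.0262 m, h = 8.82 mm → 0.00882 m; screw speed N = 93.7 rpm = 1.56167 rev/s
Shear rate: γ̇ = πDN/h = π·0.0262·1.56167/0.00882 = 14.5737 s⁻¹
ΔT = η·γ̇²·t_res / (ρ·cp) = 1335 · (14.5737)² · 165.762 / (966 · 2136) = 22.7787 K

value=22.78 K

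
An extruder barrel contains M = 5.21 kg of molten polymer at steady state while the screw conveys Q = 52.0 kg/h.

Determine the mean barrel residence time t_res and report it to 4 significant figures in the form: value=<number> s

Convert throughput: Q = 52.0 kg/h = 52.0/3600 = 0.0144444 kg/s
Mean residence time: t_res = M/Q_s = 5.21 kg / 0.0144444 kg/s = 360.692 s

value=360.7 s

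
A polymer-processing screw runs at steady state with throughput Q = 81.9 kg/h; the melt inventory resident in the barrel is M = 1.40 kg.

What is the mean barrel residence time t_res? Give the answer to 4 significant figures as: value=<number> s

Convert throughput: Q = 81.9 kg/h = 81.9/3600 = 0.02275 kg/s
t_res = M / Q_s = 1.40 / 0.02275 = 61.5385 s

value=61.54 s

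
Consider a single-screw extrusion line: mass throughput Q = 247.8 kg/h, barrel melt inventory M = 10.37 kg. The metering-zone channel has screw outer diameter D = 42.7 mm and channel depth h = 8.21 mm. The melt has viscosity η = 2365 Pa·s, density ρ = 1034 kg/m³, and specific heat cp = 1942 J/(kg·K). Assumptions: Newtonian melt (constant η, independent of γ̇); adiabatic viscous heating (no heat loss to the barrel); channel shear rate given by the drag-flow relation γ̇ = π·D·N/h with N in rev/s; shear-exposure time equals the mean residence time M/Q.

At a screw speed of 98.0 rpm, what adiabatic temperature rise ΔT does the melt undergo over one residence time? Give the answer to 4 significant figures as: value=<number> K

Throughput in SI: Q_s = 247.8 kg/h ÷ 3600 s/h = 0.0688333 kg/s
t_res = M / Q_s = 10.37 ÷ 0.0688333 = 150.654 s
D = 42.7 mm = 0.0427 m;  h = 8.21 mm = 0.00821 m;  N = 98.0 rpm / 60 = 1.63333 rev/s
γ̇ = π·D·N / h = π · 0.0427 · 1.63333 / 0.00821 = 26.6876 s⁻¹
Adiabatic rise: ΔT = η γ̇² t_res / (ρ cp) = 2365·(26.6876)²·150.654 / (1034·1942) = 126.375 K

value=126.4 K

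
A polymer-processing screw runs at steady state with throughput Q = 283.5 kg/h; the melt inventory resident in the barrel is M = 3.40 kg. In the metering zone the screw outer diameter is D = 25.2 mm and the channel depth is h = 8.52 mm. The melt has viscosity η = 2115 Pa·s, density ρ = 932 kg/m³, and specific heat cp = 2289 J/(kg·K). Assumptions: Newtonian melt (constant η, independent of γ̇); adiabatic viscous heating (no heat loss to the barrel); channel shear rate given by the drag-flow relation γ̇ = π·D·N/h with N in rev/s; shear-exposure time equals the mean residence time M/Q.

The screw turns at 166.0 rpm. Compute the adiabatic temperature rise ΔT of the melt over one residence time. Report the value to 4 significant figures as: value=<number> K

Throughput in SI: Q_s = 283.5 kg/h ÷ 3600 s/h = 0.07875 kg/s
Mean residence time: t_res = M/Q_s = 3.40 kg / 0.07875 kg/s = 43.1746 s
Convert to SI: D = 0.0252 m, h = 0.00852 m, N = 166.0/60 = 2.76667 rev/s
Shear rate: γ̇ = πDN/h = π·0.0252·2.76667/0.00852 = 25.708 s⁻¹
Adiabatic rise: ΔT = η γ̇² t_res / (ρ cp) = 2115·(25.708)²·43.1746 / (932·2289) = 28.2887 K

value=28.29 K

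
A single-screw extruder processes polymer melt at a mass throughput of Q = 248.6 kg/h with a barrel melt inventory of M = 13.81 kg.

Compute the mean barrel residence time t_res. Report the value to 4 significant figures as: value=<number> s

Q_s = Q / 3600 = 248.6 / 3600 = 0.0690556 kg/s
Mean residence time: t_res = M/Q_s = 13.81 kg / 0.0690556 kg/s = 199.984 s

value=200.0 s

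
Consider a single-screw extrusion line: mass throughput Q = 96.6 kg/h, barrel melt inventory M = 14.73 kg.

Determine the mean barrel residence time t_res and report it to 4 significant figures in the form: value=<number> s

value=548.9 s

Q_s = Q / 3600 = 96.6 / 3600 = 0.0268333 kg/s
Mean residence time: t_res = M/Q_s = 14.73 kg / 0.0268333 kg/s = 548.944 s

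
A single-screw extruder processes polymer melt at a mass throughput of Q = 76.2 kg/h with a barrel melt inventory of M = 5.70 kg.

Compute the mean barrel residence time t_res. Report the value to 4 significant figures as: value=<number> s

Convert throughput: Q = 76.2 kg/h = 76.2/3600 = 0.0211667 kg/s
t_res = M / Q_s = 5.70 ÷ 0.0211667 = 269.291 s

value=269.3 s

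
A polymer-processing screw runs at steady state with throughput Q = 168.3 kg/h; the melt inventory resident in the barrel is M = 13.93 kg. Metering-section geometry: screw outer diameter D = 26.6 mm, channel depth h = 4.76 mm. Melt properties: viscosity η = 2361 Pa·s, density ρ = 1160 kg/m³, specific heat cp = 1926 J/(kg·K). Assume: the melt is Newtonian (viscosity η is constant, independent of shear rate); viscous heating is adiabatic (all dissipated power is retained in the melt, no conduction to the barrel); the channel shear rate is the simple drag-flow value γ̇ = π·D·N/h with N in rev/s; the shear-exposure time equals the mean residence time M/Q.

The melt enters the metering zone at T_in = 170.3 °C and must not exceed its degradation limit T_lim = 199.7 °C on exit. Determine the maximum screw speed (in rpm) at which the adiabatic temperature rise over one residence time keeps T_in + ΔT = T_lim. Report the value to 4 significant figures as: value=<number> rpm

Throughput in SI: Q_s = 168.3 kg/h ÷ 3600 s/h = 0.04675 kg/s
t_res = M / Q_s = 13.93 ÷ 0.04675 = 297.968 s
Geometry in SI: D = 26.6 mm → 0.0266 m, h = 4.76 mm → 0.00476 m
ΔT_a = T_lim − T_in = 199.7 °C − 170.3 °C = 29.4 K
γ̇_max² = ΔT_a·ρ·cp/(η·t_res) = 29.4·1160·1926/(2361·297.968) = 93.3676 s⁻²
γ̇_max = sqrt(93.3676) = 9.66269 s⁻¹
N_max = γ̇_max·h / (π·D) = 9.66269 · 0.00476 / (π · 0.0266) = 0.550394 rev/s = 33.0236 rpm

value=33.02 rpm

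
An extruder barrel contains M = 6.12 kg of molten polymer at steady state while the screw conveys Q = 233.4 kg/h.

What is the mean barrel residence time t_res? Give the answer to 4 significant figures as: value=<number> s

Throughput in SI: Q_s = 233.4 kg/h ÷ 3600 s/h = 0.0648333 kg/s
t_res = M / Q_s = 6.12 ÷ 0.0648333 = 94.3959 s

value=94.40 s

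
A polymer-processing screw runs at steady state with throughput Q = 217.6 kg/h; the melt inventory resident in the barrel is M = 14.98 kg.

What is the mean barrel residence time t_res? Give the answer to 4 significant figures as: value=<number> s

Q_s = Q / 3600 = 217.6 / 3600 = 0.0604444 kg/s
t_res = M / Q_s = 14.98 ÷ 0.0604444 = 247.831 s

value=247.8 s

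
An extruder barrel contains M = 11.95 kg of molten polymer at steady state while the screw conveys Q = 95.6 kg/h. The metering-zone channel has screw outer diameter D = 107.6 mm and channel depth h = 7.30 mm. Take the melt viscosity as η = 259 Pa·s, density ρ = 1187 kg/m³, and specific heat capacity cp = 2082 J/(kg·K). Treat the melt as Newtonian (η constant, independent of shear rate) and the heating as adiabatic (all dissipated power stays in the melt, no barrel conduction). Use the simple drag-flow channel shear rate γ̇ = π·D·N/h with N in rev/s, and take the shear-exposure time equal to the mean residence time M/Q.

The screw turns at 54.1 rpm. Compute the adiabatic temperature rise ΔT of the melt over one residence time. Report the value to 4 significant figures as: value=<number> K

Convert throughput: Q = 95.6 kg/h = 95.6/3600 = 0.0265556 kg/s
t_res = M / Q_s = 11.95 / 0.0265556 = 450 s
Geometry in metres: D = 107.6 mm → 0.1076 m, h = 7.30 mm → 0.0073 m; screw speed N = 54.1 rpm = 0.901667 rev/s
γ̇ = π·D·N / h = π · 0.1076 · 0.901667 / 0.0073 = 41.7528 s⁻¹
Adiabatic rise: ΔT = η γ̇² t_res / (ρ cp) = 259·(41.7528)²·450 / (1187·2082) = 82.2151 K

value=82.22 K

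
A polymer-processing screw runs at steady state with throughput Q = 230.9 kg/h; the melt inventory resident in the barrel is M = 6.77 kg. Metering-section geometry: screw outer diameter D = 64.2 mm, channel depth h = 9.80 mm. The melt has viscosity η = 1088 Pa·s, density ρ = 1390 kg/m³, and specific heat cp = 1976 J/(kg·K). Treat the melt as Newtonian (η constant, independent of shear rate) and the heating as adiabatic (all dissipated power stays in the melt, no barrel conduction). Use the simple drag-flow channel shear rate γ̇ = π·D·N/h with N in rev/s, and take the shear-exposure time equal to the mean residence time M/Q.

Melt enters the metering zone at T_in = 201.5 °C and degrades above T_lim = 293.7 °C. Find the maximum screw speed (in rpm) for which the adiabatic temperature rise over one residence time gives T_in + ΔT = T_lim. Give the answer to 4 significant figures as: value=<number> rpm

Convert throughput: Q = 230.9 kg/h = 230.9/3600 = 0.0641389 kg/s
t_res = M / Q_s = 6.77 / 0.0641389 = 105.552 s
D = 64.2 mm = 0.0642 m;  h = 9.80 mm = 0.0098 m
Allowable rise: ΔT_a = T_lim − T_in = 293.7 − 201.5 = 92.2 K
Invert ΔT = ηγ̇²t_res/(ρcp) for γ̇: γ̇_max² = ΔT_a ρ cp / (η t_res) = 92.2·1390·1976 / (1088·105.552) = 2205.14 s⁻²
γ̇_max = sqrt(2205.14) = 46.9589 s⁻¹
Solve γ̇ = πDN/h for N: N_max = γ̇_max·h/(π·D) = 46.9589 × 0.0098 / (π × 0.0642) = 2.2817 rev/s = 136.902 rpm

value=136.9 rpm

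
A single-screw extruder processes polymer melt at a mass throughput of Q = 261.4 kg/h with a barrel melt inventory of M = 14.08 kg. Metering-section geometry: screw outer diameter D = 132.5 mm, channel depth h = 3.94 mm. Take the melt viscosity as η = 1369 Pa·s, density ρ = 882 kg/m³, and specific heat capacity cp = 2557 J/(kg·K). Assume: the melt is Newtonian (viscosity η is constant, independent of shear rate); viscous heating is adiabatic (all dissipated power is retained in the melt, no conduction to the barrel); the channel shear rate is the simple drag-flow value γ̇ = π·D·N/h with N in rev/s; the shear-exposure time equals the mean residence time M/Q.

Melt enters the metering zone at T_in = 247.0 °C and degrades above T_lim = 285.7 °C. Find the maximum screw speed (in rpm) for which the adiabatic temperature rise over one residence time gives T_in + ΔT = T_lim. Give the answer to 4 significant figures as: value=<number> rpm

Throughput in SI: Q_s = 261.4 kg/h ÷ 3600 s/h = 0.0726111 kg/s
Mean residence time: t_res = M/Q_s = 14.08 kg / 0.0726111 kg/s = 193.91 s
Convert to metres: D = 0.1325 m, h = 0.00394 m
ΔT_a = T_lim − T_in = 285.7 °C − 247.0 °C = 38.7 K
Invert ΔT = ηγ̇²t_res/(ρcp) for γ̇: γ̇_max² = ΔT_a ρ cp / (η t_res) = 38.7·882·2557 / (1369·193.91) = 328.781 s⁻²
γ̇_max = sqrt(328.781) = 18.1323 s⁻¹
Solve γ̇ = πDN/h for N: N_max = γ̇_max·h/(π·D) = 18.1323 × 0.00394 / (π × 0.1325) = 0.171626 rev/s = 10.2976 rpm

value=10.30 rpm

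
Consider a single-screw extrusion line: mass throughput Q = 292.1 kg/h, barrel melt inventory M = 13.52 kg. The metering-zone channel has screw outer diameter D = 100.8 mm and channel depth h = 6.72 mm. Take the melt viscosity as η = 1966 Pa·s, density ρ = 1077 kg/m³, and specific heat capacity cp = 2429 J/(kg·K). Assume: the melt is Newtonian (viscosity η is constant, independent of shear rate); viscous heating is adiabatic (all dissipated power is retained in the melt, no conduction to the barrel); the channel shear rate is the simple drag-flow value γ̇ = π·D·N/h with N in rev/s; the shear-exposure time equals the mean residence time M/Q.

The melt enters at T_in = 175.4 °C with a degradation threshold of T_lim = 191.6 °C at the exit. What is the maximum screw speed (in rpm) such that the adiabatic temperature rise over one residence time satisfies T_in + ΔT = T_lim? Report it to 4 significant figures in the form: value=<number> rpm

value=14.48 rpm

Convert throughput: Q = 292.1 kg/h = 292.1/3600 = 0.0811389 kg/s
t_res = M / Q_s = 13.52 / 0.0811389 = 166.628 s
D = 100.8 mm = 0.1008 m;  h = 6.72 mm = 0.00672 m
ΔT_a = T_lim − T_in = 191.6 − 175.4 = 16.2 K
γ̇_max² = ΔT_a·ρ·cp/(η·t_res) = 16.2·1077·2429/(1966·166.628) = 129.368 s⁻²
γ̇_max = √129.368 = 11.374 s⁻¹
N_max = γ̇_max h / (πD) = 11.374·0.00672/(π·0.1008) = 0.241364 rev/s → ×60 = 14.4818 rpm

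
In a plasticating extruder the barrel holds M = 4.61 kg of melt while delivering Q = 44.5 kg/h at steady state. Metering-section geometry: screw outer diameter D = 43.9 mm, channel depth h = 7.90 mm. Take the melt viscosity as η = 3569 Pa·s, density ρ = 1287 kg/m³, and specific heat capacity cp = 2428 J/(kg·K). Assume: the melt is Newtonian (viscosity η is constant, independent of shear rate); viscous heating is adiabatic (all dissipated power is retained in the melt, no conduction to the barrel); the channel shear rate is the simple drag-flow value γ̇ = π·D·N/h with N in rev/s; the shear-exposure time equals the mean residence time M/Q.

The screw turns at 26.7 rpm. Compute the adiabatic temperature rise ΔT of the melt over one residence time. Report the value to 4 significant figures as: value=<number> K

Convert throughput: Q = 44.5 kg/h = 44.5/3600 = 0.0123611 kg/s
Mean residence time: t_res = M/Q_s = 4.61 kg / 0.0123611 kg/s = 372.944 s
Geometry in metres: D = 43.9 mm → 0.0439 m, h = 7.90 mm → 0.0079 m; screw speed N = 26.7 rpm = 0.445 rev/s
γ̇ = π·D·N / h = π · 0.0439 · 0.445 / 0.0079 = 7.76868 s⁻¹
ΔT = η·γ̇²·t_res/(ρ·cp) = [3569 × 7.76868² × 372.944] / [1287 × 2428] = 25.7074 K

value=25.71 K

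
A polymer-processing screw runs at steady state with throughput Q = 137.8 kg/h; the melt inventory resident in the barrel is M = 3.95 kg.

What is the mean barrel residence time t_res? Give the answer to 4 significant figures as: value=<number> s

value=103.2 s

Q_s = Q / 3600 = 137.8 / 3600 = 0.0382778 kg/s
t_res = M / Q_s = 3.95 / 0.0382778 = 103.193 s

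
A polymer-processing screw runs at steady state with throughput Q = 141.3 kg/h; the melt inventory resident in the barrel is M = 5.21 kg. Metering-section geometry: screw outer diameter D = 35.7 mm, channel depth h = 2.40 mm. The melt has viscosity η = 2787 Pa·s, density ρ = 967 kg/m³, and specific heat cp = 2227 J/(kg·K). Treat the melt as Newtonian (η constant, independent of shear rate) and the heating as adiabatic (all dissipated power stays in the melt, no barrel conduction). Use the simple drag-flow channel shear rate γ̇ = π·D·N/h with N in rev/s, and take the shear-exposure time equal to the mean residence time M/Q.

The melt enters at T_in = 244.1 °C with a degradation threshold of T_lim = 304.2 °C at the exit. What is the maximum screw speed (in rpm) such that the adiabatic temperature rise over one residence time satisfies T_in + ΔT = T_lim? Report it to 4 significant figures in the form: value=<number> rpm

value=24.02 rpm

Convert throughput: Q = 141.3 kg/h = 141.3/3600 = 0.03925 kg/s
t_res = M / Q_s = 5.21 ÷ 0.03925 = 132.739 s
Geometry in SI: D = 35.7 mm → 0.0357 m, h = 2.40 mm → 0.0024 m
ΔT_a = T_lim − T_in = 304.2 − 244.1 = 60.1 K
γ̇_max² = ΔT_a·ρ·cp/(η·t_res) = 60.1·967·2227/(2787·132.739) = 349.853 s⁻²
γ̇_max = √349.853 = 18.7044 s⁻¹
N_max = γ̇_max h / (πD) = 18.7044·0.0024/(π·0.0357) = 0.400254 rev/s → ×60 = 24.0153 rpm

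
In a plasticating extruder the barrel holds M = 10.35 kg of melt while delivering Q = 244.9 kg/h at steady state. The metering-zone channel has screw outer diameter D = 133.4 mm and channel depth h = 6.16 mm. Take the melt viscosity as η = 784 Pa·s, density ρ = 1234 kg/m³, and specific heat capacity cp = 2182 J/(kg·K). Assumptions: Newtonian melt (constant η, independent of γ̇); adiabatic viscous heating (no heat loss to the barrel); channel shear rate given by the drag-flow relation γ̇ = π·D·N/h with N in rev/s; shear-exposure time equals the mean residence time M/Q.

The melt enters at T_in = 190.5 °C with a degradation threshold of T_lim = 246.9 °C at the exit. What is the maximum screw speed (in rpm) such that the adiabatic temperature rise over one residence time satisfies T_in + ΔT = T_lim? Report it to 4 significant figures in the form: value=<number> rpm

Throughput in SI: Q_s = 244.9 kg/h ÷ 3600 s/h = 0.0680278 kg/s
t_res = M / Q_s = 10.35 ÷ 0.0680278 = 152.144 s
Convert to metres: D = 0.1334 m, h = 0.00616 m
Allowable rise: ΔT_a = T_lim − T_in = 246.9 − 190.5 = 56.4 K
γ̇_max² = ΔT_a·ρ·cp/(η·t_res) = 56.4·1234·2182/(784·152.144) = 1273.15 s⁻²
γ̇_max = √1273.15 = 35.6812 s⁻¹
Solve γ̇ = πDN/h for N: N_max = γ̇_max·h/(π·D) = 35.6812 × 0.00616 / (π × 0.1334) = 0.524463 rev/s = 31.4678 rpm

value=31.47 rpm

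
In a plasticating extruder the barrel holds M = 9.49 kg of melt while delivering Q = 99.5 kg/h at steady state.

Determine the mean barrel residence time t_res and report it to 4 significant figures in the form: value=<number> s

value=343.4 s

Throughput in SI: Q_s = 99.5 kg/h ÷ 3600 s/h = 0.0276389 kg/s
Mean residence time: t_res = M/Q_s = 9.49 kg / 0.0276389 kg/s = 343.357 s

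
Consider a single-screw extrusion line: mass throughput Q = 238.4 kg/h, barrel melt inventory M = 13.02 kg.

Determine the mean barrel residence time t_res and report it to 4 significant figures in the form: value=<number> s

value=196.6 s

Q_s = Q / 3600 = 238.4 / 3600 = 0.0662222 kg/s
t_res = M / Q_s = 13.02 ÷ 0.0662222 = 196.611 s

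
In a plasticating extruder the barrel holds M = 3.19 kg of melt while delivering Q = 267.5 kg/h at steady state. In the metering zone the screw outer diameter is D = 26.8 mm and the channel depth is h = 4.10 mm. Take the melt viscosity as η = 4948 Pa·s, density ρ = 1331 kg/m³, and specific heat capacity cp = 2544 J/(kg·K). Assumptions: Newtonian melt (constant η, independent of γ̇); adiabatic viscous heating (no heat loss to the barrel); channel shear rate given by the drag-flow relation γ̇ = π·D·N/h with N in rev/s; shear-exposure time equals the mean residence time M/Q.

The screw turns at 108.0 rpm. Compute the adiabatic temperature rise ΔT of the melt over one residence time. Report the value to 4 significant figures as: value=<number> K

Throughput in SI: Q_s = 267.5 kg/h ÷ 3600 s/h = 0.0743056 kg/s
t_res = M / Q_s = 3.19 ÷ 0.0743056 = 42.9308 s
Geometry in metres: D = 26.8 mm → 0.0268 m, h = 4.10 mm → 0.0041 m; screw speed N = 108.0 rpm = 1.8 rev/s
Shear rate: γ̇ = πDN/h = π·0.0268·1.8/0.0041 = 36.9635 s⁻¹
Adiabatic rise: ΔT = η γ̇² t_res / (ρ cp) = 4948·(36.9635)²·42.9308 / (1331·2544) = 85.7138 K

value=85.71 K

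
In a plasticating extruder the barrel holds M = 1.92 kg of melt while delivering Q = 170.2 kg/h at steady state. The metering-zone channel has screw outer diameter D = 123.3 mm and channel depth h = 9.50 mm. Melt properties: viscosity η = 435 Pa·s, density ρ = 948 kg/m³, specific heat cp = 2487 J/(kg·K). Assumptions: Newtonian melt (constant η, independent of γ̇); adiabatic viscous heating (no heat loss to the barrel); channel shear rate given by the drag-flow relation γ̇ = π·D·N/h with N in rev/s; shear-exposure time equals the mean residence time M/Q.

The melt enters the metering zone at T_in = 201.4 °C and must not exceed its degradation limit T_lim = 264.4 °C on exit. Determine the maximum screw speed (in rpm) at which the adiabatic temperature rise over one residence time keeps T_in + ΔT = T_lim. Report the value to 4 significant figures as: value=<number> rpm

value=134.9 rpm

Convert throughput: Q = 170.2 kg/h = 170.2/3600 = 0.0472778 kg/s
Mean residence time: t_res = M/Q_s = 1.92 kg / 0.0472778 kg/s = 40.611 s
D = 123.3 mm = 0.1233 m;  h = 9.50 mm = 0.0095 m
Allowable rise: ΔT_a = T_lim − T_in = 264.4 − 201.4 = 63 K
Invert ΔT = ηγ̇²t_res/(ρcp) for γ̇: γ̇_max² = ΔT_a ρ cp / (η t_res) = 63·948·2487 / (435·40.611) = 8407.97 s⁻²
Take the square root: γ̇_max = √(8407.97) = 91.695 s⁻¹
N_max = γ̇_max h / (πD) = 91.695·0.0095/(π·0.1233) = 2.24883 rev/s → ×60 = 134.93 rpm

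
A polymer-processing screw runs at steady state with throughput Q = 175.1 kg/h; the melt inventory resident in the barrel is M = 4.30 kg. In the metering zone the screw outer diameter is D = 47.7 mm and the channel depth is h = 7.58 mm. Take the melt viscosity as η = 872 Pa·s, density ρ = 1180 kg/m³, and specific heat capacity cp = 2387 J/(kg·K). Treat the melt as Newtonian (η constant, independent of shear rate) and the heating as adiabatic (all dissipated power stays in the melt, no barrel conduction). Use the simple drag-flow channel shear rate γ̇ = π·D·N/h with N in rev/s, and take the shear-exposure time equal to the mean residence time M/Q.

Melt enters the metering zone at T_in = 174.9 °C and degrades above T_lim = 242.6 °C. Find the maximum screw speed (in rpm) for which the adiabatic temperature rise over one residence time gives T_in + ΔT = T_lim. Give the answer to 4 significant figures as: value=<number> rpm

value=150.9 rpm

Q_s = Q / 3600 = 175.1 / 3600 = 0.0486389 kg/s
Mean residence time: t_res = M/Q_s = 4.30 kg / 0.0486389 kg/s = 88.4066 s
Geometry in SI: D = 47.7 mm → 0.0477 m, h = 7.58 mm → 0.00758 m
ΔT_a = T_lim − T_in = 242.6 °C − 174.9 °C = 67.7 K
Invert ΔT = ηγ̇²t_res/(ρcp) for γ̇: γ̇_max² = ΔT_a ρ cp / (η t_res) = 67.7·1180·2387 / (872·88.4066) = 2473.56 s⁻²
γ̇_max = sqrt(2473.56) = 49.7349 s⁻¹
N_max = γ̇_max·h / (π·D) = 49.7349 · 0.00758 / (π · 0.0477) = 2.51572 rev/s = 150.943 rpm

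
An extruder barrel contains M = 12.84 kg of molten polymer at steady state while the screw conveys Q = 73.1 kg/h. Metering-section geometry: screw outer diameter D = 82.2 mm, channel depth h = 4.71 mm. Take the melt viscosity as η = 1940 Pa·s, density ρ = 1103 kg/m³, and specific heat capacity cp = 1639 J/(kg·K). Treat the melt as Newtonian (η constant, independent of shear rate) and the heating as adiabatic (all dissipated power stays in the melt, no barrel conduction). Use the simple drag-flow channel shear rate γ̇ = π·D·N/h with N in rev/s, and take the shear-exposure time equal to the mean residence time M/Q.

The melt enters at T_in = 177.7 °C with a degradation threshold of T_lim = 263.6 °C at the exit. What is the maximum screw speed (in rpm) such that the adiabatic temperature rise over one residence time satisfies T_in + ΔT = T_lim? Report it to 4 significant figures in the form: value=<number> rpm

value=12.31 rpm

Convert throughput: Q = 73.1 kg/h = 73.1/3600 = 0.0203056 kg/s
Mean residence time: t_res = M/Q_s = 12.84 kg / 0.0203056 kg/s = 632.339 s
Convert to metres: D = 0.0822 m, h = 0.00471 m
ΔT_a = T_lim − T_in = 263.6 − 177.7 = 85.9 K
γ̇_max² = ΔT_a·ρ·cp/(η·t_res) = 85.9·1103·1639/(1940·632.339) = 126.589 s⁻²
γ̇_max = sqrt(126.589) = 11.2512 s⁻¹
N_max = γ̇_max h / (πD) = 11.2512·0.00471/(π·0.0822) = 0.205209 rev/s → ×60 = 12.3126 rpm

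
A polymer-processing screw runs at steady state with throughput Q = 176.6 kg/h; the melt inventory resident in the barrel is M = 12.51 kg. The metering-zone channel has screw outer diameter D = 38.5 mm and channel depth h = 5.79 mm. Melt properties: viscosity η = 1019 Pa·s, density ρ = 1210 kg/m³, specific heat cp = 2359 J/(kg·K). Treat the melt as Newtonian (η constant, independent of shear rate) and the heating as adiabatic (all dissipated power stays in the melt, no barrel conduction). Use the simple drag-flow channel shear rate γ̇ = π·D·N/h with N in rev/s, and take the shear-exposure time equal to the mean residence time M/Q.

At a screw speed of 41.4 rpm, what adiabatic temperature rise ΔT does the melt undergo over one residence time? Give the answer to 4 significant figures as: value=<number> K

Convert throughput: Q = 176.6 kg/h = 176.6/3600 = 0.0490556 kg/s
t_res = M / Q_s = 12.51 / 0.0490556 = 255.017 s
Convert to SI: D = 0.0385 m, h = 0.00579 m, N = 41.4/60 = 0.69 rev/s
γ̇ = π D N / h = (π)(0.0385)(0.69) / 0.00579 = 14.4139 s⁻¹
Adiabatic rise: ΔT = η γ̇² t_res / (ρ cp) = 1019·(14.4139)²·255.017 / (1210·2359) = 18.9144 K

value=18.91 K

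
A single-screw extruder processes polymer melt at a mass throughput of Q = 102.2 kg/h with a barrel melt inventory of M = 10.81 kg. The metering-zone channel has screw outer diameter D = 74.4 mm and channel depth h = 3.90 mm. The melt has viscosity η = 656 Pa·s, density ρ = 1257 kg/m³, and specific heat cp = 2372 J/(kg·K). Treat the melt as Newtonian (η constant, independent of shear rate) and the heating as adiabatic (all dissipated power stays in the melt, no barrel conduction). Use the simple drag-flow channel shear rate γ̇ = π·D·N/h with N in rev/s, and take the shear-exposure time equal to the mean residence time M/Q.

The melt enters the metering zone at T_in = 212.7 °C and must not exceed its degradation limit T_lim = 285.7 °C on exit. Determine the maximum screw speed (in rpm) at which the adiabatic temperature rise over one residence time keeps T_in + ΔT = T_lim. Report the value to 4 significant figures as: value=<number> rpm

value=29.55 rpm

Convert throughput: Q = 102.2 kg/h = 102.2/3600 = 0.0283889 kg/s
t_res = M / Q_s = 10.81 ÷ 0.0283889 = 380.783 s
Convert to metres: D = 0.0744 m, h = 0.0039 m
ΔT_a = T_lim − T_in = 285.7 °C − 212.7 °C = 73 K
γ̇_max² = ΔT_a·ρ·cp / (η·t_res) = [73 × 1257 × 2372] / [656 × 380.783] = 871.348 s⁻²
Take the square root: γ̇_max = √(871.348) = 29.5186 s⁻¹
N_max = γ̇_max h / (πD) = 29.5186·0.0039/(π·0.0744) = 0.492536 rev/s → ×60 = 29.5521 rpm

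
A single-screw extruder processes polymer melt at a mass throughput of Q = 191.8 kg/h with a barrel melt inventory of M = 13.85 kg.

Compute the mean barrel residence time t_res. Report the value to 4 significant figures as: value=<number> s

Throughput in SI: Q_s = 191.8 kg/h ÷ 3600 s/h = 0.0532778 kg/s
Mean residence time: t_res = M/Q_s = 13.85 kg / 0.0532778 kg/s = 259.958 s

value=260.0 s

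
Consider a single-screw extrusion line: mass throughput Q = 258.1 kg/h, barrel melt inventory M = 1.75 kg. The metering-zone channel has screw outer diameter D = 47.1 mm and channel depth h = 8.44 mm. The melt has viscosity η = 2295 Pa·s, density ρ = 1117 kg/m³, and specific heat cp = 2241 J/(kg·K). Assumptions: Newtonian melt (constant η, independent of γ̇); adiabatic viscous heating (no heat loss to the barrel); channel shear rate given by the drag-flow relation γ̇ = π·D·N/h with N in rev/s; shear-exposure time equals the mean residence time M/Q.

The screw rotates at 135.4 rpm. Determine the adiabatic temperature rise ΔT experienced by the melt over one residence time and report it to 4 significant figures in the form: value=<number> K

value=35.03 K

Convert throughput: Q = 258.1 kg/h = 258.1/3600 = 0.0716944 kg/s
t_res = M / Q_s = 1.75 ÷ 0.0716944 = 24.4091 s
D = 47.1 mm = 0.0471 m;  h = 8.44 mm = 0.00844 m;  N = 135.4 rpm / 60 = 2.25667 rev/s
γ̇ = π D N / h = (π)(0.0471)(2.25667) / 0.00844 = 39.5636 s⁻¹
Adiabatic rise: ΔT = η γ̇² t_res / (ρ cp) = 2295·(39.5636)²·24.4091 / (1117·2241) = 35.0293 K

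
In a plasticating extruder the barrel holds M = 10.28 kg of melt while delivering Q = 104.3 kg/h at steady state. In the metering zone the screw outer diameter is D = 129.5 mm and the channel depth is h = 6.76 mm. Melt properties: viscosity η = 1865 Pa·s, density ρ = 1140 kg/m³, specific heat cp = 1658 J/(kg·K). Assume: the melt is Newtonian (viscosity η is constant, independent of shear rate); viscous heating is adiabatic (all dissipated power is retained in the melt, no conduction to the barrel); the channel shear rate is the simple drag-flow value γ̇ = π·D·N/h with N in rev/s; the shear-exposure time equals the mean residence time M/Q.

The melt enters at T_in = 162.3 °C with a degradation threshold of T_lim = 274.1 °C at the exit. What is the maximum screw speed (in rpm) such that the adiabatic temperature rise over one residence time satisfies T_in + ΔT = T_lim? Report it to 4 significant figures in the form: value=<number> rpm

Throughput in SI: Q_s = 104.3 kg/h ÷ 3600 s/h = 0.0289722 kg/s
t_res = M / Q_s = 10.28 / 0.0289722 = 354.823 s
Geometry in SI: D = 129.5 mm → 0.1295 m, h = 6.76 mm → 0.00676 m
ΔT_a = T_lim − T_in = 274.1 − 162.3 = 111.8 K
γ̇_max² = ΔT_a·ρ·cp / (η·t_res) = [111.8 × 1140 × 1658] / [1865 × 354.823] = 319.331 s⁻²
γ̇_max = sqrt(319.331) = 17.8698 s⁻¹
Solve γ̇ = πDN/h for N: N_max = γ̇_max·h/(π·D) = 17.8698 × 0.00676 / (π × 0.1295) = 0.296926 rev/s = 17.8155 rpm

value=17.82 rpm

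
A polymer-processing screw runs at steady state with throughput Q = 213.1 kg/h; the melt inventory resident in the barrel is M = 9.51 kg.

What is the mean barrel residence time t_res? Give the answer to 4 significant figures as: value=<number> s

value=160.7 s

Convert throughput: Q = 213.1 kg/h = 213.1/3600 = 0.0591944 kg/s
t_res = M / Q_s = 9.51 / 0.0591944 = 160.657 s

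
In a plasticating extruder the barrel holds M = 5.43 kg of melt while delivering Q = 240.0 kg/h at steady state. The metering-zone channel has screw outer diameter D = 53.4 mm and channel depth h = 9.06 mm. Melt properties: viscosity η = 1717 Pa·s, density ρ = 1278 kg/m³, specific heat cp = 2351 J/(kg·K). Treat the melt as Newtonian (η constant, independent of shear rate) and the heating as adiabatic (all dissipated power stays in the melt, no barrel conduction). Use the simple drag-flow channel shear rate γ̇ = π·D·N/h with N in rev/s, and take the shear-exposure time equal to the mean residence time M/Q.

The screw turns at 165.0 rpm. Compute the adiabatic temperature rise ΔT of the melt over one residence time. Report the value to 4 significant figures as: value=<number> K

value=120.7 K

Convert throughput: Q = 240.0 kg/h = 240.0/3600 = 0.0666667 kg/s
t_res = M / Q_s = 5.43 / 0.0666667 = 81.45 s
D = 53.4 mm = 0.0534 m;  h = 9.06 mm = 0.00906 m;  N = 165.0 rpm / 60 = 2.75 rev/s
γ̇ = π·D·N / h = π · 0.0534 · 2.75 / 0.00906 = 50.9208 s⁻¹
ΔT = η·γ̇²·t_res / (ρ·cp) = 1717 · (50.9208)² · 81.45 / (1278 · 2351) = 120.689 K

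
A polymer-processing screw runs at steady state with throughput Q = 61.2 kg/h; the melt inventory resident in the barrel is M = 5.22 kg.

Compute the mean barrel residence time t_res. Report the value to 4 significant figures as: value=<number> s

Convert throughput: Q = 61.2 kg/h = 61.2/3600 = 0.017 kg/s
t_res = M / Q_s = 5.22 ÷ 0.017 = 307.059 s

value=307.1 s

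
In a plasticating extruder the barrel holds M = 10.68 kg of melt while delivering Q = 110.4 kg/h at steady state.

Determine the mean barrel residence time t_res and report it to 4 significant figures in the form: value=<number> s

value=348.3 s

Throughput in SI: Q_s = 110.4 kg/h ÷ 3600 s/h = 0.0306667 kg/s
t_res = M / Q_s = 10.68 / 0.0306667 = 348.261 s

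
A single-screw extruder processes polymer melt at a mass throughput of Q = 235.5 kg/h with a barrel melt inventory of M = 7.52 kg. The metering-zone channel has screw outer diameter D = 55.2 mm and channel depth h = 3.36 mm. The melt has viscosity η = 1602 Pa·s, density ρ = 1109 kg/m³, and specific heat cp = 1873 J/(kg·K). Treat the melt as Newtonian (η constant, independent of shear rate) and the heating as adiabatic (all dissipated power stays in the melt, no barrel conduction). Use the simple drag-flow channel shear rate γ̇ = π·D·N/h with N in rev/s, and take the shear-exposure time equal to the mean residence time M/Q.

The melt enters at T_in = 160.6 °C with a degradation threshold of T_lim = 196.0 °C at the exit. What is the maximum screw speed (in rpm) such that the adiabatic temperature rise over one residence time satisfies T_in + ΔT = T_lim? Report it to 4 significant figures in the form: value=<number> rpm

Convert throughput: Q = 235.5 kg/h = 235.5/3600 = 0.0654167 kg/s
t_res = M / Q_s = 7.52 / 0.0654167 = 114.955 s
Geometry in SI: D = 55.2 mm → 0.0552 m, h = 3.36 mm → 0.00336 m
ΔT_a = T_lim − T_in = 196.0 °C − 160.6 °C = 35.4 K
Invert ΔT = ηγ̇²t_res/(ρcp) for γ̇: γ̇_max² = ΔT_a ρ cp / (η t_res) = 35.4·1109·1873 / (1602·114.955) = 399.283 s⁻²
Take the square root: γ̇_max = √(399.283) = 19.9821 s⁻¹
N_max = γ̇_max·h / (π·D) = 19.9821 · 0.00336 / (π · 0.0552) = 0.38716 rev/s = 23.2296 rpm

value=23.23 rpm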